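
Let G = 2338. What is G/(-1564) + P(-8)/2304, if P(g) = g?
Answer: -168727/112608 ≈ -1.4984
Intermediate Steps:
G/(-1564) + P(-8)/2304 = 2338/(-1564) - 8/2304 = 2338*(-1/1564) - 8*1/2304 = -1169/782 - 1/288 = -168727/112608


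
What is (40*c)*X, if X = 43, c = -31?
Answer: -53320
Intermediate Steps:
(40*c)*X = (40*(-31))*43 = -1240*43 = -53320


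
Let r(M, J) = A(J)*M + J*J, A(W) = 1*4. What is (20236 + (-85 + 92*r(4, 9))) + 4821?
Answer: 33896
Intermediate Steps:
A(W) = 4
r(M, J) = J**2 + 4*M (r(M, J) = 4*M + J*J = 4*M + J**2 = J**2 + 4*M)
(20236 + (-85 + 92*r(4, 9))) + 4821 = (20236 + (-85 + 92*(9**2 + 4*4))) + 4821 = (20236 + (-85 + 92*(81 + 16))) + 4821 = (20236 + (-85 + 92*97)) + 4821 = (20236 + (-85 + 8924)) + 4821 = (20236 + 8839) + 4821 = 29075 + 4821 = 33896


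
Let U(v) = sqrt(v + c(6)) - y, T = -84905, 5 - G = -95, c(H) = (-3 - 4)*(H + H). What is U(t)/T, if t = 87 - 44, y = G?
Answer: 20/16981 - I*sqrt(41)/84905 ≈ 0.0011778 - 7.5415e-5*I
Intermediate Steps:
c(H) = -14*H
G = 100 (G = 5 - 1*(-95) = 5 + 95 = 100)
y = 100
t = 43
U(v) = -100 + sqrt(-84 + v) (U(v) = sqrt(v - 14*6) - 1*100 = sqrt(v - 84) - 100 = sqrt(-84 + v) - 100 = -100 + sqrt(-84 + v))
U(t)/T = (-100 + sqrt(-84 + 43))/(-84905) = (-100 + sqrt(-41))*(-1/84905) = (-100 + I*sqrt(41))*(-1/84905) = 20/16981 - I*sqrt(41)/84905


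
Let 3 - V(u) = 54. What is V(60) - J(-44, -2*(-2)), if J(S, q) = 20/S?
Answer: -556/11 ≈ -50.545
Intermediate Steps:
V(u) = -51 (V(u) = 3 - 1*54 = 3 - 54 = -51)
V(60) - J(-44, -2*(-2)) = -51 - 20/(-44) = -51 - 20*(-1)/44 = -51 - 1*(-5/11) = -51 + 5/11 = -556/11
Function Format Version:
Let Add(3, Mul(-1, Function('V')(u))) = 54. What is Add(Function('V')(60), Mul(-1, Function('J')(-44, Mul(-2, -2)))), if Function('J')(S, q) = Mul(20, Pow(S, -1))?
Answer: Rational(-556, 11) ≈ -50.545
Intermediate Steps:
Function('V')(u) = -51 (Function('V')(u) = Add(3, Mul(-1, 54)) = Add(3, -54) = -51)
Add(Function('V')(60), Mul(-1, Function('J')(-44, Mul(-2, -2)))) = Add(-51, Mul(-1, Mul(20, Pow(-44, -1)))) = Add(-51, Mul(-1, Mul(20, Rational(-1, 44)))) = Add(-51, Mul(-1, Rational(-5, 11))) = Add(-51, Rational(5, 11)) = Rational(-556, 11)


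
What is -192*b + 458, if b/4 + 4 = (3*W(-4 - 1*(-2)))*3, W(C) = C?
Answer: 17354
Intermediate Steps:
b = -88 (b = -16 + 4*((3*(-4 - 1*(-2)))*3) = -16 + 4*((3*(-4 + 2))*3) = -16 + 4*((3*(-2))*3) = -16 + 4*(-6*3) = -16 + 4*(-18) = -16 - 72 = -88)
-192*b + 458 = -192*(-88) + 458 = 16896 + 458 = 17354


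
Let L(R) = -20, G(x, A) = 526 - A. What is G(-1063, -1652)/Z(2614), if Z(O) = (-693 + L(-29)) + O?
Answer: 2178/1901 ≈ 1.1457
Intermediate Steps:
Z(O) = -713 + O (Z(O) = (-693 - 20) + O = -713 + O)
G(-1063, -1652)/Z(2614) = (526 - 1*(-1652))/(-713 + 2614) = (526 + 1652)/1901 = 2178*(1/1901) = 2178/1901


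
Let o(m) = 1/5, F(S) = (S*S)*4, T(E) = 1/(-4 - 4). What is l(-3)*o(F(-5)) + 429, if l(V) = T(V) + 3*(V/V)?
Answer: 17183/40 ≈ 429.58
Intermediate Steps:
T(E) = -⅛ (T(E) = 1/(-8) = -⅛)
l(V) = 23/8 (l(V) = -⅛ + 3*(V/V) = -⅛ + 3*1 = -⅛ + 3 = 23/8)
F(S) = 4*S² (F(S) = S²*4 = 4*S²)
o(m) = ⅕
l(-3)*o(F(-5)) + 429 = (23/8)*(⅕) + 429 = 23/40 + 429 = 17183/40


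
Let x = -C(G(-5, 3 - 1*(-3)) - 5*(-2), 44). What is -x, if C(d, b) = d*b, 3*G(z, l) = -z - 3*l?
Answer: 748/3 ≈ 249.33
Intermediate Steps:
G(z, l) = -l - z/3 (G(z, l) = (-z - 3*l)/3 = -l - z/3)
C(d, b) = b*d
x = -748/3 (x = -44*((-(3 - 1*(-3)) - ⅓*(-5)) - 5*(-2)) = -44*((-(3 + 3) + 5/3) + 10) = -44*((-1*6 + 5/3) + 10) = -44*((-6 + 5/3) + 10) = -44*(-13/3 + 10) = -44*17/3 = -1*748/3 = -748/3 ≈ -249.33)
-x = -1*(-748/3) = 748/3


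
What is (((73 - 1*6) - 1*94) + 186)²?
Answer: 25281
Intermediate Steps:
(((73 - 1*6) - 1*94) + 186)² = (((73 - 6) - 94) + 186)² = ((67 - 94) + 186)² = (-27 + 186)² = 159² = 25281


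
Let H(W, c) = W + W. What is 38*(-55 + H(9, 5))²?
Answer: 52022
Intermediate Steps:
H(W, c) = 2*W
38*(-55 + H(9, 5))² = 38*(-55 + 2*9)² = 38*(-55 + 18)² = 38*(-37)² = 38*1369 = 52022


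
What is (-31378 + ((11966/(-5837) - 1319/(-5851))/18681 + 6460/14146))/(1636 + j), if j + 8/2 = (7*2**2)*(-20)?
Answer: -141593236653050353307/4837470786186756432 ≈ -29.270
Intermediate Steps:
j = -564 (j = -4 + (7*2**2)*(-20) = -4 + (7*4)*(-20) = -4 + 28*(-20) = -4 - 560 = -564)
(-31378 + ((11966/(-5837) - 1319/(-5851))/18681 + 6460/14146))/(1636 + j) = (-31378 + ((11966/(-5837) - 1319/(-5851))/18681 + 6460/14146))/(1636 - 564) = (-31378 + ((11966*(-1/5837) - 1319*(-1/5851))*(1/18681) + 6460*(1/14146)))/1072 = (-31378 + ((-11966/5837 + 1319/5851)*(1/18681) + 3230/7073))*(1/1072) = (-31378 + (-62314063/34152287*1/18681 + 3230/7073))*(1/1072) = (-31378 + (-62314063/637998873447 + 3230/7073))*(1/1072) = (-31378 + 2060295613866211/4512566031890631)*(1/1072) = -141593236653050353307/4512566031890631*1/1072 = -141593236653050353307/4837470786186756432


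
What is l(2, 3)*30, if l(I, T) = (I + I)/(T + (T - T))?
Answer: 40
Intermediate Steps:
l(I, T) = 2*I/T (l(I, T) = (2*I)/(T + 0) = (2*I)/T = 2*I/T)
l(2, 3)*30 = (2*2/3)*30 = (2*2*(⅓))*30 = (4/3)*30 = 40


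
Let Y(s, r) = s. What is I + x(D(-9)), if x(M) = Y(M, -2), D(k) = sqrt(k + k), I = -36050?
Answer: -36050 + 3*I*sqrt(2) ≈ -36050.0 + 4.2426*I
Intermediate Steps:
D(k) = sqrt(2)*sqrt(k) (D(k) = sqrt(2*k) = sqrt(2)*sqrt(k))
x(M) = M
I + x(D(-9)) = -36050 + sqrt(2)*sqrt(-9) = -36050 + sqrt(2)*(3*I) = -36050 + 3*I*sqrt(2)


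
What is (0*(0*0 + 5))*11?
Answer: 0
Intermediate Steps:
(0*(0*0 + 5))*11 = (0*(0 + 5))*11 = (0*5)*11 = 0*11 = 0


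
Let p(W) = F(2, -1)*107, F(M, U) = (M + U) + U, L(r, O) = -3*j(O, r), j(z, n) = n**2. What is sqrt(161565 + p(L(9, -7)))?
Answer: sqrt(161565) ≈ 401.95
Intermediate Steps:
L(r, O) = -3*r**2
F(M, U) = M + 2*U
p(W) = 0 (p(W) = (2 + 2*(-1))*107 = (2 - 2)*107 = 0*107 = 0)
sqrt(161565 + p(L(9, -7))) = sqrt(161565 + 0) = sqrt(161565)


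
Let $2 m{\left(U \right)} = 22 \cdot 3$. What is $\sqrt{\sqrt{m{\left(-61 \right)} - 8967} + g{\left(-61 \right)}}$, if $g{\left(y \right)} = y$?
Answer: $\sqrt{-61 + i \sqrt{8934}} \approx 5.0742 + 9.3138 i$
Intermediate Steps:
$m{\left(U \right)} = 33$ ($m{\left(U \right)} = \frac{22 \cdot 3}{2} = \frac{1}{2} \cdot 66 = 33$)
$\sqrt{\sqrt{m{\left(-61 \right)} - 8967} + g{\left(-61 \right)}} = \sqrt{\sqrt{33 - 8967} - 61} = \sqrt{\sqrt{-8934} - 61} = \sqrt{i \sqrt{8934} - 61} = \sqrt{-61 + i \sqrt{8934}}$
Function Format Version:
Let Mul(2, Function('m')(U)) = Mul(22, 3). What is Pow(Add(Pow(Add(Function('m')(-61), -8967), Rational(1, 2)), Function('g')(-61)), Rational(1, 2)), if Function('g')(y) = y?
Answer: Pow(Add(-61, Mul(I, Pow(8934, Rational(1, 2)))), Rational(1, 2)) ≈ Add(5.0742, Mul(9.3138, I))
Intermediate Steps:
Function('m')(U) = 33 (Function('m')(U) = Mul(Rational(1, 2), Mul(22, 3)) = Mul(Rational(1, 2), 66) = 33)
Pow(Add(Pow(Add(Function('m')(-61), -8967), Rational(1, 2)), Function('g')(-61)), Rational(1, 2)) = Pow(Add(Pow(Add(33, -8967), Rational(1, 2)), -61), Rational(1, 2)) = Pow(Add(Pow(-8934, Rational(1, 2)), -61), Rational(1, 2)) = Pow(Add(Mul(I, Pow(8934, Rational(1, 2))), -61), Rational(1, 2)) = Pow(Add(-61, Mul(I, Pow(8934, Rational(1, 2)))), Rational(1, 2))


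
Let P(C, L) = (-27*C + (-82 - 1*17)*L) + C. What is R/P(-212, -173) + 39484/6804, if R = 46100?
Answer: 301885669/38508939 ≈ 7.8394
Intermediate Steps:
P(C, L) = -99*L - 26*C (P(C, L) = (-27*C + (-82 - 17)*L) + C = (-27*C - 99*L) + C = (-99*L - 27*C) + C = -99*L - 26*C)
R/P(-212, -173) + 39484/6804 = 46100/(-99*(-173) - 26*(-212)) + 39484/6804 = 46100/(17127 + 5512) + 39484*(1/6804) = 46100/22639 + 9871/1701 = 301885669/38508939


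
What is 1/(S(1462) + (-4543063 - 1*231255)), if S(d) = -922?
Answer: -1/4775240 ≈ -2.0941e-7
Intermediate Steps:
1/(S(1462) + (-4543063 - 1*231255)) = 1/(-922 + (-4543063 - 1*231255)) = 1/(-922 + (-4543063 - 231255)) = 1/(-922 - 4774318) = 1/(-4775240) = -1/4775240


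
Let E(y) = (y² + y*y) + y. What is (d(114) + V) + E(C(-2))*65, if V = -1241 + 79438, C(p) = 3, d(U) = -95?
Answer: 79467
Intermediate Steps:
V = 78197
E(y) = y + 2*y² (E(y) = (y² + y²) + y = 2*y² + y = y + 2*y²)
(d(114) + V) + E(C(-2))*65 = (-95 + 78197) + (3*(1 + 2*3))*65 = 78102 + (3*(1 + 6))*65 = 78102 + (3*7)*65 = 78102 + 21*65 = 78102 + 1365 = 79467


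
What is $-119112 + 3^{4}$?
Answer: $-119031$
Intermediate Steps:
$-119112 + 3^{4} = -119112 + 81 = -119031$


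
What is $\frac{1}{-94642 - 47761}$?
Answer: $- \frac{1}{142403} \approx -7.0223 \cdot 10^{-6}$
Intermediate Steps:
$\frac{1}{-94642 - 47761} = \frac{1}{-142403} = - \frac{1}{142403}$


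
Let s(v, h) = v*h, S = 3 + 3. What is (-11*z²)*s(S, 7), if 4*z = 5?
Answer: -5775/8 ≈ -721.88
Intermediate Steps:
S = 6
s(v, h) = h*v
z = 5/4 (z = (¼)*5 = 5/4 ≈ 1.2500)
(-11*z²)*s(S, 7) = (-11*(5/4)²)*(7*6) = -11*25/16*42 = -275/16*42 = -5775/8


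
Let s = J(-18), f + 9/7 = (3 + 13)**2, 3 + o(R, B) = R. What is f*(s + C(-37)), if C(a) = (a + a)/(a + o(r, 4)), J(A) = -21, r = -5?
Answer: -1552993/315 ≈ -4930.1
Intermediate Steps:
o(R, B) = -3 + R
f = 1783/7 (f = -9/7 + (3 + 13)**2 = -9/7 + 16**2 = -9/7 + 256 = 1783/7 ≈ 254.71)
C(a) = 2*a/(-8 + a) (C(a) = (a + a)/(a + (-3 - 5)) = (2*a)/(a - 8) = (2*a)/(-8 + a) = 2*a/(-8 + a))
s = -21
f*(s + C(-37)) = 1783*(-21 + 2*(-37)/(-8 - 37))/7 = 1783*(-21 + 2*(-37)/(-45))/7 = 1783*(-21 + 2*(-37)*(-1/45))/7 = 1783*(-21 + 74/45)/7 = (1783/7)*(-871/45) = -1552993/315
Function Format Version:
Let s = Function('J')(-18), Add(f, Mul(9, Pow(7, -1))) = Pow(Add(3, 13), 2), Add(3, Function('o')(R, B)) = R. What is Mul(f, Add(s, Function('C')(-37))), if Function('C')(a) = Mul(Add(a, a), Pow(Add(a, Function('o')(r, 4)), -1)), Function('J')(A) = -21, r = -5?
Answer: Rational(-1552993, 315) ≈ -4930.1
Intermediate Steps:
Function('o')(R, B) = Add(-3, R)
f = Rational(1783, 7) (f = Add(Rational(-9, 7), Pow(Add(3, 13), 2)) = Add(Rational(-9, 7), Pow(16, 2)) = Add(Rational(-9, 7), 256) = Rational(1783, 7) ≈ 254.71)
Function('C')(a) = Mul(2, a, Pow(Add(-8, a), -1)) (Function('C')(a) = Mul(Add(a, a), Pow(Add(a, Add(-3, -5)), -1)) = Mul(Mul(2, a), Pow(Add(a, -8), -1)) = Mul(Mul(2, a), Pow(Add(-8, a), -1)) = Mul(2, a, Pow(Add(-8, a), -1)))
s = -21
Mul(f, Add(s, Function('C')(-37))) = Mul(Rational(1783, 7), Add(-21, Mul(2, -37, Pow(Add(-8, -37), -1)))) = Mul(Rational(1783, 7), Add(-21, Mul(2, -37, Pow(-45, -1)))) = Mul(Rational(1783, 7), Add(-21, Mul(2, -37, Rational(-1, 45)))) = Mul(Rational(1783, 7), Add(-21, Rational(74, 45))) = Mul(Rational(1783, 7), Rational(-871, 45)) = Rational(-1552993, 315)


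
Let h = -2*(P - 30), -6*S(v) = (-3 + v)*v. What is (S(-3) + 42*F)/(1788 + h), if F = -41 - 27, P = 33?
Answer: -953/594 ≈ -1.6044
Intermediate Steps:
S(v) = -v*(-3 + v)/6 (S(v) = -(-3 + v)*v/6 = -v*(-3 + v)/6)
F = -68
h = -6 (h = -2*(33 - 30) = -2*3 = -6)
(S(-3) + 42*F)/(1788 + h) = ((⅙)*(-3)*(3 - 1*(-3)) + 42*(-68))/(1788 - 6) = ((⅙)*(-3)*(3 + 3) - 2856)/1782 = ((⅙)*(-3)*6 - 2856)*(1/1782) = (-3 - 2856)*(1/1782) = -2859*1/1782 = -953/594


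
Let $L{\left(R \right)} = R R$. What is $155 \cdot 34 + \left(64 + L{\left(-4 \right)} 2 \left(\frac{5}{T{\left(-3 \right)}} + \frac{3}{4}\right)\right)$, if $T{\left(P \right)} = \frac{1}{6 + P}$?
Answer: $5838$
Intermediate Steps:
$L{\left(R \right)} = R^{2}$
$155 \cdot 34 + \left(64 + L{\left(-4 \right)} 2 \left(\frac{5}{T{\left(-3 \right)}} + \frac{3}{4}\right)\right) = 155 \cdot 34 + \left(64 + \left(-4\right)^{2} \cdot 2 \left(\frac{5}{\frac{1}{6 - 3}} + \frac{3}{4}\right)\right) = 5270 + \left(64 + 16 \cdot 2 \left(\frac{5}{\frac{1}{3}} + 3 \cdot \frac{1}{4}\right)\right) = 5270 + \left(64 + 32 \left(5 \frac{1}{\frac{1}{3}} + \frac{3}{4}\right)\right) = 5270 + \left(64 + 32 \left(5 \cdot 3 + \frac{3}{4}\right)\right) = 5270 + \left(64 + 32 \left(15 + \frac{3}{4}\right)\right) = 5270 + \left(64 + 32 \cdot \frac{63}{4}\right) = 5270 + \left(64 + 504\right) = 5270 + 568 = 5838$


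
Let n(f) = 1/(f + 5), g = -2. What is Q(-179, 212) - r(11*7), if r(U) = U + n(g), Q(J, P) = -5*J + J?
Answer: 1916/3 ≈ 638.67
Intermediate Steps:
Q(J, P) = -4*J
n(f) = 1/(5 + f)
r(U) = ⅓ + U (r(U) = U + 1/(5 - 2) = U + 1/3 = U + ⅓ = ⅓ + U)
Q(-179, 212) - r(11*7) = -4*(-179) - (⅓ + 11*7) = 716 - (⅓ + 77) = 716 - 1*232/3 = 716 - 232/3 = 1916/3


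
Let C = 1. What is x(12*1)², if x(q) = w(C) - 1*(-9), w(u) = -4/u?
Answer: 25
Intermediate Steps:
x(q) = 5 (x(q) = -4/1 - 1*(-9) = -4*1 + 9 = -4 + 9 = 5)
x(12*1)² = 5² = 25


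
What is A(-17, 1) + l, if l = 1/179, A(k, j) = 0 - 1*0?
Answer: 1/179 ≈ 0.0055866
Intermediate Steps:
A(k, j) = 0 (A(k, j) = 0 + 0 = 0)
l = 1/179 ≈ 0.0055866
A(-17, 1) + l = 0 + 1/179 = 1/179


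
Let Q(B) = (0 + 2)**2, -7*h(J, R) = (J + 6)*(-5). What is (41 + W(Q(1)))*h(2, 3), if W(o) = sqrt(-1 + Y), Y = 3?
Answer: 1640/7 + 40*sqrt(2)/7 ≈ 242.37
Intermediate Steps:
h(J, R) = 30/7 + 5*J/7 (h(J, R) = -(J + 6)*(-5)/7 = -(6 + J)*(-5)/7 = -(-30 - 5*J)/7 = 30/7 + 5*J/7)
Q(B) = 4 (Q(B) = 2**2 = 4)
W(o) = sqrt(2) (W(o) = sqrt(-1 + 3) = sqrt(2))
(41 + W(Q(1)))*h(2, 3) = (41 + sqrt(2))*(30/7 + (5/7)*2) = (41 + sqrt(2))*(30/7 + 10/7) = (41 + sqrt(2))*(40/7) = 1640/7 + 40*sqrt(2)/7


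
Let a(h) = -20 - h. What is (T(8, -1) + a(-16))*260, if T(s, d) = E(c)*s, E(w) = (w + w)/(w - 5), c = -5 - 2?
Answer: 4160/3 ≈ 1386.7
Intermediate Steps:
c = -7
E(w) = 2*w/(-5 + w) (E(w) = (2*w)/(-5 + w) = 2*w/(-5 + w))
T(s, d) = 7*s/6 (T(s, d) = (2*(-7)/(-5 - 7))*s = (2*(-7)/(-12))*s = (2*(-7)*(-1/12))*s = 7*s/6)
(T(8, -1) + a(-16))*260 = ((7/6)*8 + (-20 - 1*(-16)))*260 = (28/3 + (-20 + 16))*260 = (28/3 - 4)*260 = (16/3)*260 = 4160/3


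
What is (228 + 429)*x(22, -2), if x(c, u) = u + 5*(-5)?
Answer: -17739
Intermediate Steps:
x(c, u) = -25 + u (x(c, u) = u - 25 = -25 + u)
(228 + 429)*x(22, -2) = (228 + 429)*(-25 - 2) = 657*(-27) = -17739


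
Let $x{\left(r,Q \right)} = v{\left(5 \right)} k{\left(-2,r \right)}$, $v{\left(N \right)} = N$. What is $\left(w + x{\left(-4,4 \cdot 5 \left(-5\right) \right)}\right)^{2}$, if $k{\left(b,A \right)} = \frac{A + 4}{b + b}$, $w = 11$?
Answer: $121$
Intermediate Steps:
$k{\left(b,A \right)} = \frac{4 + A}{2 b}$
$x{\left(r,Q \right)} = -5 - \frac{5 r}{4}$ ($x{\left(r,Q \right)} = 5 \frac{4 + r}{2 \left(-2\right)} = 5 \cdot \frac{1}{2} \left(- \frac{1}{2}\right) \left(4 + r\right) = 5 \left(-1 - \frac{r}{4}\right) = -5 - \frac{5 r}{4}$)
$\left(w + x{\left(-4,4 \cdot 5 \left(-5\right) \right)}\right)^{2} = \left(11 - 0\right)^{2} = \left(11 + \left(-5 + 5\right)\right)^{2} = \left(11 + 0\right)^{2} = 11^{2} = 121$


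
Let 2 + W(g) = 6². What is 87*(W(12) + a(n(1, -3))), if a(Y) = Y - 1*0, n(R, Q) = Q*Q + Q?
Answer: 3480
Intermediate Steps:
n(R, Q) = Q + Q² (n(R, Q) = Q² + Q = Q + Q²)
W(g) = 34 (W(g) = -2 + 6² = -2 + 36 = 34)
a(Y) = Y (a(Y) = Y + 0 = Y)
87*(W(12) + a(n(1, -3))) = 87*(34 - 3*(1 - 3)) = 87*(34 - 3*(-2)) = 87*(34 + 6) = 87*40 = 3480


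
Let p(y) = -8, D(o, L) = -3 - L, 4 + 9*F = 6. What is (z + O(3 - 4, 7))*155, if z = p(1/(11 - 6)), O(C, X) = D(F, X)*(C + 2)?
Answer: -2790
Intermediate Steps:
F = 2/9 (F = -4/9 + (1/9)*6 = -4/9 + 2/3 = 2/9 ≈ 0.22222)
O(C, X) = (-3 - X)*(2 + C) (O(C, X) = (-3 - X)*(C + 2) = (-3 - X)*(2 + C))
z = -8
(z + O(3 - 4, 7))*155 = (-8 - (2 + (3 - 4))*(3 + 7))*155 = (-8 - 1*(2 - 1)*10)*155 = (-8 - 1*1*10)*155 = (-8 - 10)*155 = -18*155 = -2790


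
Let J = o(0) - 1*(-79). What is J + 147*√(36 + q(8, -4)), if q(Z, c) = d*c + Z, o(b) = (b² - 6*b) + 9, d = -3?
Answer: 88 + 294*√14 ≈ 1188.0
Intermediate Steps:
o(b) = 9 + b² - 6*b
q(Z, c) = Z - 3*c (q(Z, c) = -3*c + Z = Z - 3*c)
J = 88 (J = (9 + 0² - 6*0) - 1*(-79) = (9 + 0 + 0) + 79 = 9 + 79 = 88)
J + 147*√(36 + q(8, -4)) = 88 + 147*√(36 + (8 - 3*(-4))) = 88 + 147*√(36 + (8 + 12)) = 88 + 147*√(36 + 20) = 88 + 147*√56 = 88 + 147*(2*√14) = 88 + 294*√14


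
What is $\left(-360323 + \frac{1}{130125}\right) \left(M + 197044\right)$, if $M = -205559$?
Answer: $\frac{79848612726922}{26025} \approx 3.0681 \cdot 10^{9}$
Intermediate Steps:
$\left(-360323 + \frac{1}{130125}\right) \left(M + 197044\right) = \left(-360323 + \frac{1}{130125}\right) \left(-205559 + 197044\right) = \left(-360323 + \frac{1}{130125}\right) \left(-8515\right) = \left(- \frac{46887030374}{130125}\right) \left(-8515\right) = \frac{79848612726922}{26025}$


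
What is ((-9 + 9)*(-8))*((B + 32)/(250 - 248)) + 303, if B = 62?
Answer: 303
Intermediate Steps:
((-9 + 9)*(-8))*((B + 32)/(250 - 248)) + 303 = ((-9 + 9)*(-8))*((62 + 32)/(250 - 248)) + 303 = (0*(-8))*(94/2) + 303 = 0*(94*(½)) + 303 = 0*47 + 303 = 0 + 303 = 303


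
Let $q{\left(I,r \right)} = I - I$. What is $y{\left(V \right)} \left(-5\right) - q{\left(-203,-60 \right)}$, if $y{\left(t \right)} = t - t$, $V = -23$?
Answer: $0$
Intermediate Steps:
$q{\left(I,r \right)} = 0$
$y{\left(t \right)} = 0$
$y{\left(V \right)} \left(-5\right) - q{\left(-203,-60 \right)} = 0 \left(-5\right) - 0 = 0 + 0 = 0$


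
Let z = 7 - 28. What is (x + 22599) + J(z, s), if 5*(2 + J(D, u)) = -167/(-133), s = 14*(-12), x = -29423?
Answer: -4539123/665 ≈ -6825.8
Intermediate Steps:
s = -168
z = -21
J(D, u) = -1163/665 (J(D, u) = -2 + (-167/(-133))/5 = -2 + (-167*(-1/133))/5 = -2 + (1/5)*(167/133) = -2 + 167/665 = -1163/665)
(x + 22599) + J(z, s) = (-29423 + 22599) - 1163/665 = -6824 - 1163/665 = -4539123/665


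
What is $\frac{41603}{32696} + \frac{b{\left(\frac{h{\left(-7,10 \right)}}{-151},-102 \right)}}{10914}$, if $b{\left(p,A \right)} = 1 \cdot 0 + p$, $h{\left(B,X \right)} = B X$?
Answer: $\frac{34282307581}{26941732872} \approx 1.2725$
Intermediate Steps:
$b{\left(p,A \right)} = p$ ($b{\left(p,A \right)} = 0 + p = p$)
$\frac{41603}{32696} + \frac{b{\left(\frac{h{\left(-7,10 \right)}}{-151},-102 \right)}}{10914} = \frac{41603}{32696} + \frac{\left(-7\right) 10 \frac{1}{-151}}{10914} = 41603 \cdot \frac{1}{32696} + \left(-70\right) \left(- \frac{1}{151}\right) \frac{1}{10914} = \frac{41603}{32696} + \frac{70}{151} \cdot \frac{1}{10914} = \frac{41603}{32696} + \frac{35}{824007} = \frac{34282307581}{26941732872}$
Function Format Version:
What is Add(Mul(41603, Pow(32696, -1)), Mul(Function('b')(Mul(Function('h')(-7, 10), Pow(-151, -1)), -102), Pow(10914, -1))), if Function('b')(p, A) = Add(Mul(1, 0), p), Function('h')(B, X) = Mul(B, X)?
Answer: Rational(34282307581, 26941732872) ≈ 1.2725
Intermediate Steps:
Function('b')(p, A) = p (Function('b')(p, A) = Add(0, p) = p)
Add(Mul(41603, Pow(32696, -1)), Mul(Function('b')(Mul(Function('h')(-7, 10), Pow(-151, -1)), -102), Pow(10914, -1))) = Add(Mul(41603, Pow(32696, -1)), Mul(Mul(Mul(-7, 10), Pow(-151, -1)), Pow(10914, -1))) = Add(Mul(41603, Rational(1, 32696)), Mul(Mul(-70, Rational(-1, 151)), Rational(1, 10914))) = Add(Rational(41603, 32696), Mul(Rational(70, 151), Rational(1, 10914))) = Add(Rational(41603, 32696), Rational(35, 824007)) = Rational(34282307581, 26941732872)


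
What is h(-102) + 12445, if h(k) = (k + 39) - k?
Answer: 12484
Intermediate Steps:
h(k) = 39 (h(k) = (39 + k) - k = 39)
h(-102) + 12445 = 39 + 12445 = 12484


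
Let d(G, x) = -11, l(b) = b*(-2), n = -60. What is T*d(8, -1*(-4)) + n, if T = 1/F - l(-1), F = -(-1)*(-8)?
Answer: -293/8 ≈ -36.625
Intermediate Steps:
l(b) = -2*b
F = -8 (F = -1*8 = -8)
T = -17/8 (T = 1/(-8) - (-2)*(-1) = -1/8 - 1*2 = -1/8 - 2 = -17/8 ≈ -2.1250)
T*d(8, -1*(-4)) + n = -17/8*(-11) - 60 = 187/8 - 60 = -293/8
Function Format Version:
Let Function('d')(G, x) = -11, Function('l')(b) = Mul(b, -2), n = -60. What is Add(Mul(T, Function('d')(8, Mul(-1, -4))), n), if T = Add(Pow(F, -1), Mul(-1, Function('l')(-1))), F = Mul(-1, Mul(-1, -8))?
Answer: Rational(-293, 8) ≈ -36.625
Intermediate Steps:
Function('l')(b) = Mul(-2, b)
F = -8 (F = Mul(-1, 8) = -8)
T = Rational(-17, 8) (T = Add(Pow(-8, -1), Mul(-1, Mul(-2, -1))) = Add(Rational(-1, 8), Mul(-1, 2)) = Add(Rational(-1, 8), -2) = Rational(-17, 8) ≈ -2.1250)
Add(Mul(T, Function('d')(8, Mul(-1, -4))), n) = Add(Mul(Rational(-17, 8), -11), -60) = Add(Rational(187, 8), -60) = Rational(-293, 8)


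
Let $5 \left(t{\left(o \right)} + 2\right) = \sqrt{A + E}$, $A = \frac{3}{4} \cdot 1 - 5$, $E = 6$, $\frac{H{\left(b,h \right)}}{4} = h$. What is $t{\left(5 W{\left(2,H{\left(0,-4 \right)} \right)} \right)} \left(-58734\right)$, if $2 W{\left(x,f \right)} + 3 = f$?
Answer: $117468 - \frac{29367 \sqrt{7}}{5} \approx 1.0193 \cdot 10^{5}$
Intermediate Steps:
$H{\left(b,h \right)} = 4 h$
$W{\left(x,f \right)} = - \frac{3}{2} + \frac{f}{2}$
$A = - \frac{17}{4}$ ($A = 3 \cdot \frac{1}{4} \cdot 1 - 5 = \frac{3}{4} \cdot 1 - 5 = \frac{3}{4} - 5 = - \frac{17}{4} \approx -4.25$)
$t{\left(o \right)} = -2 + \frac{\sqrt{7}}{10}$ ($t{\left(o \right)} = -2 + \frac{\sqrt{- \frac{17}{4} + 6}}{5} = -2 + \frac{\sqrt{\frac{7}{4}}}{5} = -2 + \frac{\frac{1}{2} \sqrt{7}}{5} = -2 + \frac{\sqrt{7}}{10}$)
$t{\left(5 W{\left(2,H{\left(0,-4 \right)} \right)} \right)} \left(-58734\right) = \left(-2 + \frac{\sqrt{7}}{10}\right) \left(-58734\right) = 117468 - \frac{29367 \sqrt{7}}{5}$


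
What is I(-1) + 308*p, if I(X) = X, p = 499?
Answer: 153691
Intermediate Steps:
I(-1) + 308*p = -1 + 308*499 = -1 + 153692 = 153691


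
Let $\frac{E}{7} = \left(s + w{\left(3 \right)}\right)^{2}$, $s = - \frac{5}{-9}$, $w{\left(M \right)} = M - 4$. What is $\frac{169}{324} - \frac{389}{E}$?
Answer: $- \frac{2547497}{9072} \approx -280.81$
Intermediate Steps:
$w{\left(M \right)} = -4 + M$ ($w{\left(M \right)} = M - 4 = -4 + M$)
$s = \frac{5}{9}$ ($s = \left(-5\right) \left(- \frac{1}{9}\right) = \frac{5}{9} \approx 0.55556$)
$E = \frac{112}{81}$ ($E = 7 \left(\frac{5}{9} + \left(-4 + 3\right)\right)^{2} = 7 \left(\frac{5}{9} - 1\right)^{2} = 7 \left(- \frac{4}{9}\right)^{2} = 7 \cdot \frac{16}{81} = \frac{112}{81} \approx 1.3827$)
$\frac{169}{324} - \frac{389}{E} = \frac{169}{324} - \frac{389}{\frac{112}{81}} = 169 \cdot \frac{1}{324} - \frac{31509}{112} = \frac{169}{324} - \frac{31509}{112} = - \frac{2547497}{9072}$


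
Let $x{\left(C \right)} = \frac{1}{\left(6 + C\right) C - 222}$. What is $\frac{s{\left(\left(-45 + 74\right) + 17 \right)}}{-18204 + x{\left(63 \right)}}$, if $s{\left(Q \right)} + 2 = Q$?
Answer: $- \frac{181500}{75091499} \approx -0.0024171$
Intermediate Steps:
$s{\left(Q \right)} = -2 + Q$
$x{\left(C \right)} = \frac{1}{-222 + C \left(6 + C\right)}$ ($x{\left(C \right)} = \frac{1}{C \left(6 + C\right) - 222} = \frac{1}{-222 + C \left(6 + C\right)}$)
$\frac{s{\left(\left(-45 + 74\right) + 17 \right)}}{-18204 + x{\left(63 \right)}} = \frac{-2 + \left(\left(-45 + 74\right) + 17\right)}{-18204 + \frac{1}{-222 + 63^{2} + 6 \cdot 63}} = \frac{-2 + \left(29 + 17\right)}{-18204 + \frac{1}{-222 + 3969 + 378}} = \frac{-2 + 46}{-18204 + \frac{1}{4125}} = \frac{44}{-18204 + \frac{1}{4125}} = \frac{44}{- \frac{75091499}{4125}} = 44 \left(- \frac{4125}{75091499}\right) = - \frac{181500}{75091499}$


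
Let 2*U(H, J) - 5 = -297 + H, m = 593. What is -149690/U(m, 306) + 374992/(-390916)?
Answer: -29286326168/29416429 ≈ -995.58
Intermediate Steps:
U(H, J) = -146 + H/2 (U(H, J) = 5/2 + (-297 + H)/2 = 5/2 + (-297/2 + H/2) = -146 + H/2)
-149690/U(m, 306) + 374992/(-390916) = -149690/(-146 + (½)*593) + 374992/(-390916) = -149690/(-146 + 593/2) + 374992*(-1/390916) = -149690/301/2 - 93748/97729 = -149690*2/301 - 93748/97729 = -299380/301 - 93748/97729 = -29286326168/29416429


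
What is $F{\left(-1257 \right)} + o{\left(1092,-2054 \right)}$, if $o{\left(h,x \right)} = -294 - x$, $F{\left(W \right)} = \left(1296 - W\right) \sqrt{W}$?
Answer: $1760 + 2553 i \sqrt{1257} \approx 1760.0 + 90515.0 i$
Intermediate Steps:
$F{\left(W \right)} = \sqrt{W} \left(1296 - W\right)$
$F{\left(-1257 \right)} + o{\left(1092,-2054 \right)} = \sqrt{-1257} \left(1296 - -1257\right) - -1760 = i \sqrt{1257} \left(1296 + 1257\right) + \left(-294 + 2054\right) = i \sqrt{1257} \cdot 2553 + 1760 = 2553 i \sqrt{1257} + 1760 = 1760 + 2553 i \sqrt{1257}$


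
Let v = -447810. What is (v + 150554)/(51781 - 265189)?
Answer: 37157/26676 ≈ 1.3929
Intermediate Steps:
(v + 150554)/(51781 - 265189) = (-447810 + 150554)/(51781 - 265189) = -297256/(-213408) = -297256*(-1/213408) = 37157/26676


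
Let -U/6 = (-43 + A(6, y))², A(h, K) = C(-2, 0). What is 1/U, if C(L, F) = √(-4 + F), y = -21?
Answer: -615/6867218 - 86*I/10300827 ≈ -8.9556e-5 - 8.3488e-6*I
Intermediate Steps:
A(h, K) = 2*I (A(h, K) = √(-4 + 0) = √(-4) = 2*I)
U = -6*(-43 + 2*I)² ≈ -11070.0 + 1032.0*I
1/U = 1/(-11070 + 1032*I) = (-11070 - 1032*I)/123609924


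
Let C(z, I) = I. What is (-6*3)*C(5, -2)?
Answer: 36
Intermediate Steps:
(-6*3)*C(5, -2) = -6*3*(-2) = -18*(-2) = 36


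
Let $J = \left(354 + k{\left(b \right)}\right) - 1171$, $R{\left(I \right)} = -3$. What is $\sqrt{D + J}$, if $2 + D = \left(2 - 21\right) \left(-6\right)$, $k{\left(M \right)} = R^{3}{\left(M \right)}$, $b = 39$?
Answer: $2 i \sqrt{183} \approx 27.056 i$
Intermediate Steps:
$k{\left(M \right)} = -27$ ($k{\left(M \right)} = \left(-3\right)^{3} = -27$)
$J = -844$ ($J = \left(354 - 27\right) - 1171 = 327 - 1171 = -844$)
$D = 112$ ($D = -2 + \left(2 - 21\right) \left(-6\right) = -2 - -114 = -2 + 114 = 112$)
$\sqrt{D + J} = \sqrt{112 - 844} = \sqrt{-732} = 2 i \sqrt{183}$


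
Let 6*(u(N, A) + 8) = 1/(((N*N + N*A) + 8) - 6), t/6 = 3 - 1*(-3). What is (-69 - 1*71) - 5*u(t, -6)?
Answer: -649205/6492 ≈ -100.00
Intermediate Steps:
t = 36 (t = 6*(3 - 1*(-3)) = 6*(3 + 3) = 6*6 = 36)
u(N, A) = -8 + 1/(6*(2 + N² + A*N)) (u(N, A) = -8 + 1/(6*(((N*N + N*A) + 8) - 6)) = -8 + 1/(6*(((N² + A*N) + 8) - 6)) = -8 + 1/(6*((8 + N² + A*N) - 6)) = -8 + 1/(6*(2 + N² + A*N)))
(-69 - 1*71) - 5*u(t, -6) = (-69 - 1*71) - 5*(-95/6 - 8*36² - 8*(-6)*36)/(2 + 36² - 6*36) = (-69 - 71) - 5*(-95/6 - 8*1296 + 1728)/(2 + 1296 - 216) = -140 - 5*(-95/6 - 10368 + 1728)/1082 = -140 - 5*(-51935)/(1082*6) = -140 - 5*(-51935/6492) = -140 + 259675/6492 = -649205/6492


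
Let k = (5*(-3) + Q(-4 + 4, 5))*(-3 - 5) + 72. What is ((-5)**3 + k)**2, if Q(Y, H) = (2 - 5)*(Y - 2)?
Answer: 361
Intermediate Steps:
Q(Y, H) = 6 - 3*Y (Q(Y, H) = -3*(-2 + Y) = 6 - 3*Y)
k = 144 (k = (5*(-3) + (6 - 3*(-4 + 4)))*(-3 - 5) + 72 = (-15 + (6 - 3*0))*(-8) + 72 = (-15 + (6 + 0))*(-8) + 72 = (-15 + 6)*(-8) + 72 = -9*(-8) + 72 = 72 + 72 = 144)
((-5)**3 + k)**2 = ((-5)**3 + 144)**2 = (-125 + 144)**2 = 19**2 = 361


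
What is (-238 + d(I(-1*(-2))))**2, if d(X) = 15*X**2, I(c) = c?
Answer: 31684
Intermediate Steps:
(-238 + d(I(-1*(-2))))**2 = (-238 + 15*(-1*(-2))**2)**2 = (-238 + 15*2**2)**2 = (-238 + 15*4)**2 = (-238 + 60)**2 = (-178)**2 = 31684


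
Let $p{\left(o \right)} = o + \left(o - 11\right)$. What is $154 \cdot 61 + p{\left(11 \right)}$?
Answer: $9405$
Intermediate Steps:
$p{\left(o \right)} = -11 + 2 o$ ($p{\left(o \right)} = o + \left(-11 + o\right) = -11 + 2 o$)
$154 \cdot 61 + p{\left(11 \right)} = 154 \cdot 61 + \left(-11 + 2 \cdot 11\right) = 9394 + \left(-11 + 22\right) = 9394 + 11 = 9405$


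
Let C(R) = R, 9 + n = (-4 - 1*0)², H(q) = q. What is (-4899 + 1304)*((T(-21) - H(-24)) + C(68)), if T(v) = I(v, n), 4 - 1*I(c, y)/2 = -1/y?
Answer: -2523690/7 ≈ -3.6053e+5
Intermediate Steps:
n = 7 (n = -9 + (-4 - 1*0)² = -9 + (-4 + 0)² = -9 + (-4)² = -9 + 16 = 7)
I(c, y) = 8 + 2/y (I(c, y) = 8 - (-2)/y = 8 + 2/y)
T(v) = 58/7 (T(v) = 8 + 2/7 = 58/7)
(-4899 + 1304)*((T(-21) - H(-24)) + C(68)) = (-4899 + 1304)*((58/7 - 1*(-24)) + 68) = -3595*((58/7 + 24) + 68) = -3595*(226/7 + 68) = -3595*702/7 = -2523690/7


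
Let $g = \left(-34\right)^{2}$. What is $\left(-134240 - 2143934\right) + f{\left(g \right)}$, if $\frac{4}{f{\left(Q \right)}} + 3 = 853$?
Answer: $- \frac{968223948}{425} \approx -2.2782 \cdot 10^{6}$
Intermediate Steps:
$g = 1156$
$f{\left(Q \right)} = \frac{2}{425}$ ($f{\left(Q \right)} = \frac{4}{-3 + 853} = \frac{4}{850} = 4 \cdot \frac{1}{850} = \frac{2}{425}$)
$\left(-134240 - 2143934\right) + f{\left(g \right)} = \left(-134240 - 2143934\right) + \frac{2}{425} = -2278174 + \frac{2}{425} = - \frac{968223948}{425}$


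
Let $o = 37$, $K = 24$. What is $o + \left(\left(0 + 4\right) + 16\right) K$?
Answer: $517$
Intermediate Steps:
$o + \left(\left(0 + 4\right) + 16\right) K = 37 + \left(\left(0 + 4\right) + 16\right) 24 = 37 + \left(4 + 16\right) 24 = 37 + 20 \cdot 24 = 37 + 480 = 517$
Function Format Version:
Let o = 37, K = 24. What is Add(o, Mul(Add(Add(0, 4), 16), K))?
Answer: 517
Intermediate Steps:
Add(o, Mul(Add(Add(0, 4), 16), K)) = Add(37, Mul(Add(Add(0, 4), 16), 24)) = Add(37, Mul(Add(4, 16), 24)) = Add(37, Mul(20, 24)) = Add(37, 480) = 517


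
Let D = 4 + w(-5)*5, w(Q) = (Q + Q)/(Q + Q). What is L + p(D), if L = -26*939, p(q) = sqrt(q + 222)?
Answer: -24414 + sqrt(231) ≈ -24399.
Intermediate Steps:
w(Q) = 1 (w(Q) = (2*Q)/((2*Q)) = (2*Q)*(1/(2*Q)) = 1)
D = 9 (D = 4 + 1*5 = 4 + 5 = 9)
p(q) = sqrt(222 + q)
L = -24414
L + p(D) = -24414 + sqrt(222 + 9) = -24414 + sqrt(231)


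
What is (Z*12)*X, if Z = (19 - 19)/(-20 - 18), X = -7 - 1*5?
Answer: 0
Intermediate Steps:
X = -12 (X = -7 - 5 = -12)
Z = 0 (Z = 0/(-38) = 0*(-1/38) = 0)
(Z*12)*X = (0*12)*(-12) = 0*(-12) = 0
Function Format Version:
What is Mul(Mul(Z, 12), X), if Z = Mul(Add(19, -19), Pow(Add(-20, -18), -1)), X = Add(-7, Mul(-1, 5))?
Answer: 0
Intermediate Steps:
X = -12 (X = Add(-7, -5) = -12)
Z = 0 (Z = Mul(0, Pow(-38, -1)) = Mul(0, Rational(-1, 38)) = 0)
Mul(Mul(Z, 12), X) = Mul(Mul(0, 12), -12) = Mul(0, -12) = 0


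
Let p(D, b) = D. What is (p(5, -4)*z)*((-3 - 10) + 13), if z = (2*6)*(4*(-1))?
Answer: 0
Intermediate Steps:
z = -48 (z = 12*(-4) = -48)
(p(5, -4)*z)*((-3 - 10) + 13) = (5*(-48))*((-3 - 10) + 13) = -240*(-13 + 13) = -240*0 = 0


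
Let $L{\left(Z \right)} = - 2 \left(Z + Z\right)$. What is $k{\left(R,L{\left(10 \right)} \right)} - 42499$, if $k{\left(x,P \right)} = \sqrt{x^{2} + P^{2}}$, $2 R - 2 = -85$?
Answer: $-42499 + \frac{\sqrt{13289}}{2} \approx -42441.0$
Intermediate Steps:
$R = - \frac{83}{2}$ ($R = 1 + \frac{1}{2} \left(-85\right) = 1 - \frac{85}{2} = - \frac{83}{2} \approx -41.5$)
$L{\left(Z \right)} = - 4 Z$ ($L{\left(Z \right)} = - 2 \cdot 2 Z = - 4 Z$)
$k{\left(x,P \right)} = \sqrt{P^{2} + x^{2}}$
$k{\left(R,L{\left(10 \right)} \right)} - 42499 = \sqrt{\left(\left(-4\right) 10\right)^{2} + \left(- \frac{83}{2}\right)^{2}} - 42499 = \sqrt{\left(-40\right)^{2} + \frac{6889}{4}} - 42499 = \sqrt{1600 + \frac{6889}{4}} - 42499 = \sqrt{\frac{13289}{4}} - 42499 = \frac{\sqrt{13289}}{2} - 42499 = -42499 + \frac{\sqrt{13289}}{2}$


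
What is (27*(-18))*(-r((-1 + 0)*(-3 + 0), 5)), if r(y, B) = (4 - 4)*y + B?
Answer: 2430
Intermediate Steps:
r(y, B) = B (r(y, B) = 0*y + B = 0 + B = B)
(27*(-18))*(-r((-1 + 0)*(-3 + 0), 5)) = (27*(-18))*(-1*5) = -486*(-5) = 2430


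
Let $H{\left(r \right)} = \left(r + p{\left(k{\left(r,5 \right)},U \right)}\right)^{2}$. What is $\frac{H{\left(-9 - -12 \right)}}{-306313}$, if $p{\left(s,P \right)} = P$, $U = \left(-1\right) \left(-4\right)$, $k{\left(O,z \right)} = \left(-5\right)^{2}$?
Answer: $- \frac{7}{43759} \approx -0.00015997$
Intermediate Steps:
$k{\left(O,z \right)} = 25$
$U = 4$
$H{\left(r \right)} = \left(4 + r\right)^{2}$ ($H{\left(r \right)} = \left(r + 4\right)^{2} = \left(4 + r\right)^{2}$)
$\frac{H{\left(-9 - -12 \right)}}{-306313} = \frac{\left(4 - -3\right)^{2}}{-306313} = \left(4 + \left(-9 + 12\right)\right)^{2} \left(- \frac{1}{306313}\right) = \left(4 + 3\right)^{2} \left(- \frac{1}{306313}\right) = 7^{2} \left(- \frac{1}{306313}\right) = 49 \left(- \frac{1}{306313}\right) = - \frac{7}{43759}$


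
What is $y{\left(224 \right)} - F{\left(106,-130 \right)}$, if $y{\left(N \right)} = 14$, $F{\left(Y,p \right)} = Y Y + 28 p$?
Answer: $-7582$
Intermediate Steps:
$F{\left(Y,p \right)} = Y^{2} + 28 p$
$y{\left(224 \right)} - F{\left(106,-130 \right)} = 14 - \left(106^{2} + 28 \left(-130\right)\right) = 14 - \left(11236 - 3640\right) = 14 - 7596 = -7582$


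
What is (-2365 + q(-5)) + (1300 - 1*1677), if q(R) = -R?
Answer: -2737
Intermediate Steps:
(-2365 + q(-5)) + (1300 - 1*1677) = (-2365 - 1*(-5)) + (1300 - 1*1677) = (-2365 + 5) + (1300 - 1677) = -2360 - 377 = -2737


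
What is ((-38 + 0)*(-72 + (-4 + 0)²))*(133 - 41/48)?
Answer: 843619/3 ≈ 2.8121e+5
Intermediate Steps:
((-38 + 0)*(-72 + (-4 + 0)²))*(133 - 41/48) = (-38*(-72 + (-4)²))*(133 - 41*1/48) = (-38*(-72 + 16))*(133 - 41/48) = -38*(-56)*(6343/48) = 2128*(6343/48) = 843619/3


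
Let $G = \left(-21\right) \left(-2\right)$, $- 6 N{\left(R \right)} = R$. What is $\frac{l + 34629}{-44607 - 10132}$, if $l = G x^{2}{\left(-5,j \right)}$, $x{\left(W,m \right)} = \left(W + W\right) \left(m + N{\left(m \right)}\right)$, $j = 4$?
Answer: $- \frac{243887}{164217} \approx -1.4852$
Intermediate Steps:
$N{\left(R \right)} = - \frac{R}{6}$
$x{\left(W,m \right)} = \frac{5 W m}{3}$ ($x{\left(W,m \right)} = \left(W + W\right) \left(m - \frac{m}{6}\right) = 2 W \frac{5 m}{6} = \frac{5 W m}{3}$)
$G = 42$
$l = \frac{140000}{3}$ ($l = 42 \left(\frac{5}{3} \left(-5\right) 4\right)^{2} = 42 \left(- \frac{100}{3}\right)^{2} = 42 \cdot \frac{10000}{9} = \frac{140000}{3} \approx 46667.0$)
$\frac{l + 34629}{-44607 - 10132} = \frac{\frac{140000}{3} + 34629}{-44607 - 10132} = \frac{243887}{3 \left(-54739\right)} = \frac{243887}{3} \left(- \frac{1}{54739}\right) = - \frac{243887}{164217}$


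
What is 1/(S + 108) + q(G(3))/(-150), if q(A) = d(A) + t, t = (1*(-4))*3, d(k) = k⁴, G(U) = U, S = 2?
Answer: -124/275 ≈ -0.45091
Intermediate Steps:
t = -12 (t = -4*3 = -12)
q(A) = -12 + A⁴ (q(A) = A⁴ - 12 = -12 + A⁴)
1/(S + 108) + q(G(3))/(-150) = 1/(2 + 108) + (-12 + 3⁴)/(-150) = 1/110 + (-12 + 81)*(-1/150) = 1/110 + 69*(-1/150) = 1/110 - 23/50 = -124/275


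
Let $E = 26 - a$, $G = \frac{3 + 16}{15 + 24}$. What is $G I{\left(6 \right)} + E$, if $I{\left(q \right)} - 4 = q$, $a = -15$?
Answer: $\frac{1789}{39} \approx 45.872$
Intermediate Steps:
$I{\left(q \right)} = 4 + q$
$G = \frac{19}{39} \approx 0.48718$
$E = 41$ ($E = 26 - -15 = 26 + 15 = 41$)
$G I{\left(6 \right)} + E = \frac{19 \left(4 + 6\right)}{39} + 41 = \frac{19}{39} \cdot 10 + 41 = \frac{190}{39} + 41 = \frac{1789}{39}$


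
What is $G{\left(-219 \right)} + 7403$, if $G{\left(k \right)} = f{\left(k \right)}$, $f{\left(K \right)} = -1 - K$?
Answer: $7621$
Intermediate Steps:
$G{\left(k \right)} = -1 - k$
$G{\left(-219 \right)} + 7403 = \left(-1 - -219\right) + 7403 = \left(-1 + 219\right) + 7403 = 218 + 7403 = 7621$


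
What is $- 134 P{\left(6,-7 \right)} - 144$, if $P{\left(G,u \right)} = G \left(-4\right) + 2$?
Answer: $2804$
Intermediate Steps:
$P{\left(G,u \right)} = 2 - 4 G$ ($P{\left(G,u \right)} = - 4 G + 2 = 2 - 4 G$)
$- 134 P{\left(6,-7 \right)} - 144 = - 134 \left(2 - 24\right) - 144 = \left(-134\right) \left(-22\right) - 144 = 2948 - 144 = 2804$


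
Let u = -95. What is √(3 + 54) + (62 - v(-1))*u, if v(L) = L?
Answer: -5985 + √57 ≈ -5977.5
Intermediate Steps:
√(3 + 54) + (62 - v(-1))*u = √(3 + 54) + (62 - 1*(-1))*(-95) = √57 + (62 + 1)*(-95) = √57 + 63*(-95) = √57 - 5985 = -5985 + √57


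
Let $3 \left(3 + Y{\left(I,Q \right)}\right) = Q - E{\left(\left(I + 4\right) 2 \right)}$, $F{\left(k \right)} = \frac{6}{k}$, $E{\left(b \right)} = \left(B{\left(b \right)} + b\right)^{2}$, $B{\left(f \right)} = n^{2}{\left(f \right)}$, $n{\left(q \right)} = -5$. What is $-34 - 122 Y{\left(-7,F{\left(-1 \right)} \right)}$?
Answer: $\frac{45770}{3} \approx 15257.0$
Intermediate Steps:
$B{\left(f \right)} = 25$ ($B{\left(f \right)} = \left(-5\right)^{2} = 25$)
$E{\left(b \right)} = \left(25 + b\right)^{2}$
$Y{\left(I,Q \right)} = -3 - \frac{\left(33 + 2 I\right)^{2}}{3} + \frac{Q}{3}$ ($Y{\left(I,Q \right)} = -3 + \frac{Q - \left(25 + \left(I + 4\right) 2\right)^{2}}{3} = -3 + \frac{Q - \left(25 + \left(4 + I\right) 2\right)^{2}}{3} = -3 + \frac{Q - \left(25 + \left(8 + 2 I\right)\right)^{2}}{3} = -3 + \frac{Q - \left(33 + 2 I\right)^{2}}{3} = -3 + \left(- \frac{\left(33 + 2 I\right)^{2}}{3} + \frac{Q}{3}\right) = -3 - \frac{\left(33 + 2 I\right)^{2}}{3} + \frac{Q}{3}$)
$-34 - 122 Y{\left(-7,F{\left(-1 \right)} \right)} = -34 - 122 \left(-3 - \frac{\left(33 + 2 \left(-7\right)\right)^{2}}{3} + \frac{6 \frac{1}{-1}}{3}\right) = -34 - 122 \left(-3 - \frac{\left(33 - 14\right)^{2}}{3} + \frac{6 \left(-1\right)}{3}\right) = -34 - 122 \left(-3 - \frac{19^{2}}{3} + \frac{1}{3} \left(-6\right)\right) = -34 - 122 \left(-3 - \frac{361}{3} - 2\right) = -34 - - \frac{45872}{3} = -34 + \frac{45872}{3} = \frac{45770}{3}$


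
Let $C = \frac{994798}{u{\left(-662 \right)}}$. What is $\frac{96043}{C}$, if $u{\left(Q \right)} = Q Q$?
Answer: $\frac{21045134246}{497399} \approx 42310.0$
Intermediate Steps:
$u{\left(Q \right)} = Q^{2}$
$C = \frac{497399}{219122}$ ($C = \frac{994798}{\left(-662\right)^{2}} = \frac{994798}{438244} = 994798 \cdot \frac{1}{438244} = \frac{497399}{219122} \approx 2.27$)
$\frac{96043}{C} = \frac{96043}{\frac{497399}{219122}} = 96043 \cdot \frac{219122}{497399} = \frac{21045134246}{497399}$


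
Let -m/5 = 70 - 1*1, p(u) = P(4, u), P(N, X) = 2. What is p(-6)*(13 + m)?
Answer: -664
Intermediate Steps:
p(u) = 2
m = -345 (m = -5*(70 - 1*1) = -5*(70 - 1) = -5*69 = -345)
p(-6)*(13 + m) = 2*(13 - 345) = 2*(-332) = -664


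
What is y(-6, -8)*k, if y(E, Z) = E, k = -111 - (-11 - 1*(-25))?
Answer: 750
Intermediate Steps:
k = -125 (k = -111 - (-11 + 25) = -111 - 1*14 = -111 - 14 = -125)
y(-6, -8)*k = -6*(-125) = 750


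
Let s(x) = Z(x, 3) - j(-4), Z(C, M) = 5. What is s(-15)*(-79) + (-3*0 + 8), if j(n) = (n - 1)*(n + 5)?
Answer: -782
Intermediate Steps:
j(n) = (-1 + n)*(5 + n)
s(x) = 10 (s(x) = 5 - (-5 + (-4)² + 4*(-4)) = 5 - (-5 + 16 - 16) = 5 - 1*(-5) = 5 + 5 = 10)
s(-15)*(-79) + (-3*0 + 8) = 10*(-79) + (-3*0 + 8) = -790 + (0 + 8) = -790 + 8 = -782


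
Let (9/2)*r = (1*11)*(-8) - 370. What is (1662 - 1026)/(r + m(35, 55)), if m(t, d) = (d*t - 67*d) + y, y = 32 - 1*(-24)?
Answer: -1431/4063 ≈ -0.35220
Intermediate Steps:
y = 56 (y = 32 + 24 = 56)
r = -916/9 (r = 2*((1*11)*(-8) - 370)/9 = 2*(11*(-8) - 370)/9 = 2*(-88 - 370)/9 = (2/9)*(-458) = -916/9 ≈ -101.78)
m(t, d) = 56 - 67*d + d*t (m(t, d) = (d*t - 67*d) + 56 = (-67*d + d*t) + 56 = 56 - 67*d + d*t)
(1662 - 1026)/(r + m(35, 55)) = (1662 - 1026)/(-916/9 + (56 - 67*55 + 55*35)) = 636/(-916/9 + (56 - 3685 + 1925)) = 636/(-916/9 - 1704) = 636/(-16252/9) = 636*(-9/16252) = -1431/4063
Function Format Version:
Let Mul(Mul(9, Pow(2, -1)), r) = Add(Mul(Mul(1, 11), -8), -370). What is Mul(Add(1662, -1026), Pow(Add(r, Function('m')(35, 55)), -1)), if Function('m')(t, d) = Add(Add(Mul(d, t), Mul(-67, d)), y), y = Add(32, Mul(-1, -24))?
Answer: Rational(-1431, 4063) ≈ -0.35220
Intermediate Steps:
y = 56 (y = Add(32, 24) = 56)
r = Rational(-916, 9) (r = Mul(Rational(2, 9), Add(Mul(Mul(1, 11), -8), -370)) = Mul(Rational(2, 9), Add(Mul(11, -8), -370)) = Mul(Rational(2, 9), Add(-88, -370)) = Mul(Rational(2, 9), -458) = Rational(-916, 9) ≈ -101.78)
Function('m')(t, d) = Add(56, Mul(-67, d), Mul(d, t)) (Function('m')(t, d) = Add(Add(Mul(d, t), Mul(-67, d)), 56) = Add(Add(Mul(-67, d), Mul(d, t)), 56) = Add(56, Mul(-67, d), Mul(d, t)))
Mul(Add(1662, -1026), Pow(Add(r, Function('m')(35, 55)), -1)) = Mul(Add(1662, -1026), Pow(Add(Rational(-916, 9), Add(56, Mul(-67, 55), Mul(55, 35))), -1)) = Mul(636, Pow(Add(Rational(-916, 9), Add(56, -3685, 1925)), -1)) = Mul(636, Pow(Add(Rational(-916, 9), -1704), -1)) = Mul(636, Pow(Rational(-16252, 9), -1)) = Mul(636, Rational(-9, 16252)) = Rational(-1431, 4063)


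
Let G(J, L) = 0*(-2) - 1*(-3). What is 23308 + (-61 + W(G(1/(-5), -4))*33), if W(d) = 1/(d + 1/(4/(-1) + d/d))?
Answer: 186075/8 ≈ 23259.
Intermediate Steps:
G(J, L) = 3 (G(J, L) = 0 + 3 = 3)
W(d) = 1/(-⅓ + d) (W(d) = 1/(d + 1/(4*(-1) + 1)) = 1/(d + 1/(-4 + 1)) = 1/(d + 1/(-3)) = 1/(d - ⅓) = 1/(-⅓ + d))
23308 + (-61 + W(G(1/(-5), -4))*33) = 23308 + (-61 + (3/(-1 + 3*3))*33) = 23308 + (-61 + (3/(-1 + 9))*33) = 23308 + (-61 + (3/8)*33) = 23308 + (-61 + 99/8) = 23308 - 389/8 = 186075/8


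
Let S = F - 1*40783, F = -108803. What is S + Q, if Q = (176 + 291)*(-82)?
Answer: -187880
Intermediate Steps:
Q = -38294 (Q = 467*(-82) = -38294)
S = -149586 (S = -108803 - 1*40783 = -108803 - 40783 = -149586)
S + Q = -149586 - 38294 = -187880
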